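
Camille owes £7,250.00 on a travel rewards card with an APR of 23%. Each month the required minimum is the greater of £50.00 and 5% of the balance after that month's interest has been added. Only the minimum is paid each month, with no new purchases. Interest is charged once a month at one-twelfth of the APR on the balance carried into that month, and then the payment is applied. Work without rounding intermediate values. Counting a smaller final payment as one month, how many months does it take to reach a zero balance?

Monthly rate r = 23%/12 = 1.91667% = 0.0191667.
While 5% of the post-interest balance exceeds £50.00, each month B ← (B·(1+r))·(1 − 0.05), i.e. B shrinks by the factor (1+r)·0.95 = 0.96821.
This holds for months 1–62. Entering month 63 the balance is £978.15; 5% of the post-interest balance is now below £50.00, so the flat £50.00 minimum applies from here.
From month 63 a fixed £50.00 at rate r clears £978.15 in 25 more payments. Total: 62 + 25 = 87 months.

87 months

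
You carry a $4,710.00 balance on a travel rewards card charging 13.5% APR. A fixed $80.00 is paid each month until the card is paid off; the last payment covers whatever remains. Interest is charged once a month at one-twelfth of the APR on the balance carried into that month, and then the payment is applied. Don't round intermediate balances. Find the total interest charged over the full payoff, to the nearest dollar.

$3,054

Monthly rate r = 13.5%/12 = 1.125% = 0.01125.
Payoff takes n = ⌈−ln(1 − rB₀/P)/ln(1+r)⌉ = ⌈97.051⌉ = 98 payments; the last is $4.09.
Total paid = 97·$80.00 + $4.09 = $7,764.09.
Total interest = total paid − principal = $7,764.09 − $4,710.00 = $3,054.09.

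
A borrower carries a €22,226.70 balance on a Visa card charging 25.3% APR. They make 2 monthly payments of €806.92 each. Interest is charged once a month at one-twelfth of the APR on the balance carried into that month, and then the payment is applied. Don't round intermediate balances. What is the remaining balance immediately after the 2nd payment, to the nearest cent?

Monthly rate r = 25.3%/12 = 2.10833% = 0.0210833.
Each month: B ← B·(1+r) − €806.92.
Month 1: interest €468.61; balance after payment €21,888.39.
Month 2: interest €461.48; balance after payment €21,542.95.

€21,542.95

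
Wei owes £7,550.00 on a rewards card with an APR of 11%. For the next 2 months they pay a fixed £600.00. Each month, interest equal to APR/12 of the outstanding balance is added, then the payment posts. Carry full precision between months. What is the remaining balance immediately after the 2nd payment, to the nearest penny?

£6,483.55

Monthly rate r = 11%/12 = 0.916667% = 0.00916667.
Each month: B ← B·(1+r) − £600.00.
Month 1: interest £69.21; balance after payment £7,019.21.
Month 2: interest £64.34; balance after payment £6,483.55.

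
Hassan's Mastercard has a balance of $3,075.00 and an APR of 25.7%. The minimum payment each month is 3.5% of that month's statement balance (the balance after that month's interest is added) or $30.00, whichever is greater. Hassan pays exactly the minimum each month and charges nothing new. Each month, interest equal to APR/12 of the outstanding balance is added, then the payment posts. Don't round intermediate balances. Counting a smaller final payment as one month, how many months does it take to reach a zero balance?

Monthly rate r = 25.7%/12 = 2.14167% = 0.0214167.
While 3.5% of the post-interest balance exceeds $30.00, each month B ← (B·(1+r))·(1 − 0.035), i.e. B shrinks by the factor (1+r)·0.965 = 0.98567.
This holds for months 1–90. Entering month 91 the balance is $838.63; 3.5% of the post-interest balance is now below $30.00, so the flat $30.00 minimum applies from here.
From month 91 a fixed $30.00 at rate r clears $838.63 in 44 more payments. Total: 90 + 44 = 134 months.

134 months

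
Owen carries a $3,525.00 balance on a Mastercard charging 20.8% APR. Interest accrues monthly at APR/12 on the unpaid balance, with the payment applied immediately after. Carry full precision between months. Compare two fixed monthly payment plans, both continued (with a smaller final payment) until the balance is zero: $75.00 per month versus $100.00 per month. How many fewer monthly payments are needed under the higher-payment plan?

Monthly rate r = 20.8%/12 = 1.73333% = 0.0173333.
At $75.00/mo: n = ⌈−ln(1 − rB₀/P)/ln(1+r)⌉ = 99 payments (last $6.54); total interest = total paid − $3,525.00 = $3,831.54.
At $100.00/mo: 55 payments (last $94.29); total interest $1,969.29.
Payments saved = 99 − 55 = 44.

44 fewer payments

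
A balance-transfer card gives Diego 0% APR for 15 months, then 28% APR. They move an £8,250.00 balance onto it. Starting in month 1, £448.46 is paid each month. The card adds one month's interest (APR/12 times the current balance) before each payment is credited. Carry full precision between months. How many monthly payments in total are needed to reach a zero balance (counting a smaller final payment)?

Promo months 1–15 at r₀ = 0%/12 = 0; months 16+ at r₁ = 28%/12 = 0.0233333.
After month 15 (no interest yet): B = £8,250.00 − 15·£448.46 = £1,523.10.
Then at r₁ with £448.46/mo: n₂ = −ln(1 − r₁·B/P)/ln(1+r₁) ≈ 3.58 → 4 more payments.

19 payments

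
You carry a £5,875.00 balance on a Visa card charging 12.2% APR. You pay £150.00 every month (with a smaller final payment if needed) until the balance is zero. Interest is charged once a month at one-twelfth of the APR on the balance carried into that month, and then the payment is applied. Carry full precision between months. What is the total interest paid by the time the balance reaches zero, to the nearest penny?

£1,655.58

Monthly rate r = 12.2%/12 = 1.01667% = 0.0101667.
Payoff takes n = ⌈−ln(1 − rB₀/P)/ln(1+r)⌉ = ⌈50.203⌉ = 51 payments; the last is £30.58.
Total paid = 50·£150.00 + £30.58 = £7,530.58.
Total interest = total paid − principal = £7,530.58 − £5,875.00 = £1,655.58.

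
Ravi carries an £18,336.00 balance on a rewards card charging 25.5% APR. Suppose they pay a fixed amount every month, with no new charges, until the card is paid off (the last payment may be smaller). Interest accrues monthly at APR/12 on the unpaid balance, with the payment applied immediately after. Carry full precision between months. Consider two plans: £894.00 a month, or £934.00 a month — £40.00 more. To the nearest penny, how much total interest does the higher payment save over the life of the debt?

£356.39

Monthly rate r = 25.5%/12 = 2.125% = 0.02125.
At £894.00/mo: n = ⌈−ln(1 − rB₀/P)/ln(1+r)⌉ = 28 payments (last £200.46); total interest = total paid − £18,336.00 = £6,002.46.
At £934.00/mo: 26 payments (last £632.07); total interest £5,646.07.
Interest saved = £6,002.46 − £5,646.07 = £356.39.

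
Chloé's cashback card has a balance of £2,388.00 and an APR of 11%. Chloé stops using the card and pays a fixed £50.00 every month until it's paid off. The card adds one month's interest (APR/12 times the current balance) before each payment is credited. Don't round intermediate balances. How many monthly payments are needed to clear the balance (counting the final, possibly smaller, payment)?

Monthly rate r = 11%/12 = 0.916667% = 0.00916667.
Recurrence: B ← B·(1+r) − £50.00.
Month 1: interest £21.89; balance after payment £2,359.89.
Month 2: interest £21.63; balance after payment £2,331.52.
Closed form: n = −ln(1 − rB₀/P)/ln(1+r) = −ln(0.5622)/ln(1.00917) ≈ 63.113, so the balance reaches zero during payment 64.

64 months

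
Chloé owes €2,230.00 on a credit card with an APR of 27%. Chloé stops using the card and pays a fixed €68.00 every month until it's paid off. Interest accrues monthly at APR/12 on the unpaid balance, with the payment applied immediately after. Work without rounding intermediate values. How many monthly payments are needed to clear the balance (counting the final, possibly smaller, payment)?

Monthly rate r = 27%/12 = 2.25% = 0.0225.
Recurrence: B ← B·(1+r) − €68.00.
Month 1: interest €50.17; balance after payment €2,212.18.
Month 2: interest €49.77; balance after payment €2,193.95.
Closed form: n = −ln(1 − rB₀/P)/ln(1+r) = −ln(0.26213)/ln(1.0225) ≈ 60.174, so the balance reaches zero during payment 61.

61 payments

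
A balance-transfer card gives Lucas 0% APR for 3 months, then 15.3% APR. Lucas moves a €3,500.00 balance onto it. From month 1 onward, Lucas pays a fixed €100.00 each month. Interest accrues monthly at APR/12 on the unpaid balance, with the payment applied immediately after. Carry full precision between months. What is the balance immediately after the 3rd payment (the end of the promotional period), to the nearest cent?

Promo months 1–3 at r₀ = 0%/12 = 0; months 4+ at r₁ = 15.3%/12 = 0.01275.
After month 3 (no interest yet): B = €3,500.00 − 3·€100.00 = €3,200.00.

€3,200.00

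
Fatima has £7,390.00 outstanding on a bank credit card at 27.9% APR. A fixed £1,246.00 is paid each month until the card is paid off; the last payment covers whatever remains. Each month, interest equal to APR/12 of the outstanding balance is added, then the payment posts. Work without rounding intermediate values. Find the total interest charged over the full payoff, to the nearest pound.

£657

Monthly rate r = 27.9%/12 = 2.325% = 0.02325.
Payoff takes n = ⌈−ln(1 − rB₀/P)/ln(1+r)⌉ = ⌈6.456⌉ = 7 payments; the last is £571.45.
Total paid = 6·£1,246.00 + £571.45 = £8,047.45.
Total interest = total paid − principal = £8,047.45 − £7,390.00 = £657.45.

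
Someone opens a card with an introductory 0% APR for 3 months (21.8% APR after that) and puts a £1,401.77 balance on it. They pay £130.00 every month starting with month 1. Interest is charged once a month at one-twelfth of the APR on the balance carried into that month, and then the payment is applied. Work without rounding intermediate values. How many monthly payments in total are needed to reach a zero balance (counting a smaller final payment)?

Promo months 1–3 at r₀ = 0%/12 = 0; months 4+ at r₁ = 21.8%/12 = 0.0181667.
After month 3 (no interest yet): B = £1,401.77 − 3·£130.00 = £1,011.77.
Then at r₁ with £130.00/mo: n₂ = −ln(1 − r₁·B/P)/ln(1+r₁) ≈ 8.47 → 9 more payments.

12 months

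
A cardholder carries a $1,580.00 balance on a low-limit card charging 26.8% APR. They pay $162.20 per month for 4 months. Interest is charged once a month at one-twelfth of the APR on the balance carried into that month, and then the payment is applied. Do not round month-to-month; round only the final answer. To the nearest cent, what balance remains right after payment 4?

Monthly rate r = 26.8%/12 = 2.23333% = 0.0223333.
Each month: B ← B·(1+r) − $162.20.
Month 1: interest $35.29; balance after payment $1,453.09.
Month 2: interest $32.45; balance after payment $1,323.34.
Month 3: interest $29.55; balance after payment $1,190.69.
Month 4: interest $26.59; balance after payment $1,055.09.

$1,055.09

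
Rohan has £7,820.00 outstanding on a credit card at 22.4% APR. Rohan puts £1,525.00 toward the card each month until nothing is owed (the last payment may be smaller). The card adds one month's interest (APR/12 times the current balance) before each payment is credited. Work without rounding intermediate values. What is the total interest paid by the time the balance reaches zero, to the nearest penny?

Monthly rate r = 22.4%/12 = 1.86667% = 0.0186667.
Payoff takes n = ⌈−ln(1 − rB₀/P)/ln(1+r)⌉ = ⌈5.440⌉ = 6 payments; the last is £674.97.
Total paid = 5·£1,525.00 + £674.97 = £8,299.97.
Total interest = total paid − principal = £8,299.97 − £7,820.00 = £479.97.

£479.97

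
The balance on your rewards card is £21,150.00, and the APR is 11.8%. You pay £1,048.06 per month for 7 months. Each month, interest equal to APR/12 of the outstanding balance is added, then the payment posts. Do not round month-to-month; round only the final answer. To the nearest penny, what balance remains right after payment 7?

Monthly rate r = 11.8%/12 = 0.983333% = 0.00983333.
Each month: B ← B·(1+r) − £1,048.06.
Month 1: interest £207.98; balance after payment £20,309.91.
Month 2: interest £199.71; balance after payment £19,461.57.
Month 3: interest £191.37; balance after payment £18,604.88.
Month 4: interest £182.95; balance after payment £17,739.77.
Month 5: interest £174.44; balance after payment £16,866.15.
Month 6: interest £165.85; balance after payment £15,983.94.
Month 7: interest £157.18; balance after payment £15,093.06.

£15,093.06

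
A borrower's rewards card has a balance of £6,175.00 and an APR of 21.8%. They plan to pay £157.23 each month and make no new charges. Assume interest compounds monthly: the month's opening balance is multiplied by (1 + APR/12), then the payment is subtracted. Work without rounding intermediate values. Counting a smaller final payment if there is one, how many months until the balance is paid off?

Monthly rate r = 21.8%/12 = 1.81667% = 0.0181667.
Recurrence: B ← B·(1+r) − £157.23.
Month 1: interest £112.18; balance after payment £6,129.95.
Month 2: interest £111.36; balance after payment £6,084.08.
Closed form: n = −ln(1 − rB₀/P)/ln(1+r) = −ln(0.28653)/ln(1.01817) ≈ 69.426, so the balance reaches zero during payment 70.

70 payments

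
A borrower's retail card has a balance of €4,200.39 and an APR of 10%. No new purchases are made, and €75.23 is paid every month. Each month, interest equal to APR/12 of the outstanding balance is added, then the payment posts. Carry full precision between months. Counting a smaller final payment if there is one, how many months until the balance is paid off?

Monthly rate r = 10%/12 = 0.833333% = 0.00833333.
Recurrence: B ← B·(1+r) − €75.23.
Month 1: interest €35.00; balance after payment €4,160.16.
Month 2: interest €34.67; balance after payment €4,119.60.
Closed form: n = −ln(1 − rB₀/P)/ln(1+r) = −ln(0.53472)/ln(1.00833) ≈ 75.435, so the balance reaches zero during payment 76.

76 months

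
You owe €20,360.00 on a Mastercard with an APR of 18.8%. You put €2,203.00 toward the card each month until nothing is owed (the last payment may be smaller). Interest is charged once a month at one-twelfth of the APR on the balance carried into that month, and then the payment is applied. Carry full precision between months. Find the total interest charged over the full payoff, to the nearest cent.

€1,806.56

Monthly rate r = 18.8%/12 = 1.56667% = 0.0156667.
Payoff takes n = ⌈−ln(1 − rB₀/P)/ln(1+r)⌉ = ⌈10.062⌉ = 11 payments; the last is €136.56.
Total paid = 10·€2,203.00 + €136.56 = €22,166.56.
Total interest = total paid − principal = €22,166.56 − €20,360.00 = €1,806.56.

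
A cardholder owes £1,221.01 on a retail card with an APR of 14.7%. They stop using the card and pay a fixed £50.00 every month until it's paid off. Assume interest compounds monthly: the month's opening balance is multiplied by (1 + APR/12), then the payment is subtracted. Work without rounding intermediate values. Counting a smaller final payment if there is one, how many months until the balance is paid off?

Monthly rate r = 14.7%/12 = 1.225% = 0.01225.
Recurrence: B ← B·(1+r) − £50.00.
Month 1: interest £14.96; balance after payment £1,185.97.
Month 2: interest £14.53; balance after payment £1,150.50.
Closed form: n = −ln(1 − rB₀/P)/ln(1+r) = −ln(0.70085)/ln(1.01225) ≈ 29.194, so the balance reaches zero during payment 30.

30 payments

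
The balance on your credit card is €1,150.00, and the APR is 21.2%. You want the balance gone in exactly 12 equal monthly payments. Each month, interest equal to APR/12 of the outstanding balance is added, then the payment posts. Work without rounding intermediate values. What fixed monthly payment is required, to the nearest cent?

€107.19

Monthly rate r = 21.2%/12 = 1.76667% = 0.0176667.
Level-payment amortization: P = B₀·r / (1 − (1+r)^(−n)) = 1150.00·0.0176667 / (1 − 1.01767^(−12)).
Denominator 1 − (1+r)^(−12) = 0.189536604.
P = 20.3167 / 0.189536604 ≈ 107.19.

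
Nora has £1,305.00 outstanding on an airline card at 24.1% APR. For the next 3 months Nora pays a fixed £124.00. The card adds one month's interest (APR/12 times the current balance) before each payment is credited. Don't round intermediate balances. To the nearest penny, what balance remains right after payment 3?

£1,005.69

Monthly rate r = 24.1%/12 = 2.00833% = 0.0200833.
Each month: B ← B·(1+r) − £124.00.
Month 1: interest £26.21; balance after payment £1,207.21.
Month 2: interest £24.24; balance after payment £1,107.45.
Month 3: interest £22.24; balance after payment £1,005.69.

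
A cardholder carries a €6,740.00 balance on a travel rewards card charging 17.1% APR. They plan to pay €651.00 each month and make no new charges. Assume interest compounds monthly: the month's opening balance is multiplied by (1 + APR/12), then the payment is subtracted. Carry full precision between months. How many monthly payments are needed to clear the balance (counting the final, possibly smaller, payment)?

Monthly rate r = 17.1%/12 = 1.425% = 0.01425.
Recurrence: B ← B·(1+r) − €651.00.
Month 1: interest €96.05; balance after payment €6,185.05.
Month 2: interest €88.14; balance after payment €5,622.18.
Closed form: n = −ln(1 − rB₀/P)/ln(1+r) = −ln(0.85247)/ln(1.01425) ≈ 11.281, so the balance reaches zero during payment 12.

12 payments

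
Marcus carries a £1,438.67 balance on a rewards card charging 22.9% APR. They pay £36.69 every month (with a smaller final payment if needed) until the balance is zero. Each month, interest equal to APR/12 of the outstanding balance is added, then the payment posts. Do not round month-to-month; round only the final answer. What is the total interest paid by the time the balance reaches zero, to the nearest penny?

£1,238.75

Monthly rate r = 22.9%/12 = 1.90833% = 0.0190833.
Payoff takes n = ⌈−ln(1 − rB₀/P)/ln(1+r)⌉ = ⌈72.974⌉ = 73 payments; the last is £35.74.
Total paid = 72·£36.69 + £35.74 = £2,677.42.
Total interest = total paid − principal = £2,677.42 − £1,438.67 = £1,238.75.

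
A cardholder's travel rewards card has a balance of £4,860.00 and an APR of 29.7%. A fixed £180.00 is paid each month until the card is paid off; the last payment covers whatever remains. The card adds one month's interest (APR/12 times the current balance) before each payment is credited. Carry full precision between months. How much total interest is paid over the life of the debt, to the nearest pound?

£3,264

Monthly rate r = 29.7%/12 = 2.475% = 0.02475.
Payoff takes n = ⌈−ln(1 − rB₀/P)/ln(1+r)⌉ = ⌈45.130⌉ = 46 payments; the last is £23.68.
Total paid = 45·£180.00 + £23.68 = £8,123.68.
Total interest = total paid − principal = £8,123.68 − £4,860.00 = £3,263.68.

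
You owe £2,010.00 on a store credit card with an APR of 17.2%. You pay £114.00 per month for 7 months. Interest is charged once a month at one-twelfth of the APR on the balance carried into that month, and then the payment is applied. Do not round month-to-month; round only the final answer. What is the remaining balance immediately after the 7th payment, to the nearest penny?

Monthly rate r = 17.2%/12 = 1.43333% = 0.0143333.
Each month: B ← B·(1+r) − £114.00.
Month 1: interest £28.81; balance after payment £1,924.81.
Month 2: interest £27.59; balance after payment £1,838.40.
Month 3: interest £26.35; balance after payment £1,750.75.
Month 4: interest £25.09; balance after payment £1,661.84.
Month 5: interest £23.82; balance after payment £1,571.66.
Month 6: interest £22.53; balance after payment £1,480.19.
Month 7: interest £21.22; balance after payment £1,387.41.

£1,387.41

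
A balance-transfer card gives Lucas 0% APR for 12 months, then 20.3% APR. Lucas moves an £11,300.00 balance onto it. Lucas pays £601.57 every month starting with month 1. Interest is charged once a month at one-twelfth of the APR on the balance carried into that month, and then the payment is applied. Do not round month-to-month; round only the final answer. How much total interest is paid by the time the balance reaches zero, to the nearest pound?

£291

Promo months 1–12 at r₀ = 0%/12 = 0; months 13+ at r₁ = 20.3%/12 = 0.0169167.
After month 12 (no interest yet): B = £11,300.00 − 12·£601.57 = £4,081.16.
Then at r₁ with £601.57/mo: n₂ = −ln(1 − r₁·B/P)/ln(1+r₁) ≈ 7.27 → 8 more payments.
Total paid = 19·£601.57 + £161.53 = £11,591.36; interest = £11,591.36 − £11,300.00 = £291.36.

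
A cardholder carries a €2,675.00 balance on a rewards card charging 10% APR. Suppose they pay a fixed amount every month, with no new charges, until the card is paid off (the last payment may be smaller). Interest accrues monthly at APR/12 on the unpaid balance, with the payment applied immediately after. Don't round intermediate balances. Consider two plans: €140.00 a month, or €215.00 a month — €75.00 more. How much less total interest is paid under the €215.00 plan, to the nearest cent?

€89.88

Monthly rate r = 10%/12 = 0.833333% = 0.00833333.
At €140.00/mo: n = ⌈−ln(1 − rB₀/P)/ln(1+r)⌉ = 21 payments (last €125.84); total interest = total paid − €2,675.00 = €250.84.
At €215.00/mo: 14 payments (last €40.96); total interest €160.96.
Interest saved = €250.84 − €160.96 = €89.88.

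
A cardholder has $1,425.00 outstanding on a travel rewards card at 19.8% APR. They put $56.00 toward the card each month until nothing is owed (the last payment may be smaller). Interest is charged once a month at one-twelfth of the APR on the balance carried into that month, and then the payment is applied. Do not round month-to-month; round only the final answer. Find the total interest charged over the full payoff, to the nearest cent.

Monthly rate r = 19.8%/12 = 1.65% = 0.0165.
Payoff takes n = ⌈−ln(1 − rB₀/P)/ln(1+r)⌉ = ⌈33.271⌉ = 34 payments; the last is $15.28.
Total paid = 33·$56.00 + $15.28 = $1,863.28.
Total interest = total paid − principal = $1,863.28 − $1,425.00 = $438.28.

$438.28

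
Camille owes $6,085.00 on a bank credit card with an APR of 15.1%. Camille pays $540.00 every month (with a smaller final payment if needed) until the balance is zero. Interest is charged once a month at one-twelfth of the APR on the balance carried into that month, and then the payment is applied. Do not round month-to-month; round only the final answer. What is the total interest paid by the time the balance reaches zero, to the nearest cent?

Monthly rate r = 15.1%/12 = 1.25833% = 0.0125833.
Payoff takes n = ⌈−ln(1 − rB₀/P)/ln(1+r)⌉ = ⌈12.228⌉ = 13 payments; the last is $123.89.
Total paid = 12·$540.00 + $123.89 = $6,603.89.
Total interest = total paid − principal = $6,603.89 − $6,085.00 = $518.89.

$518.89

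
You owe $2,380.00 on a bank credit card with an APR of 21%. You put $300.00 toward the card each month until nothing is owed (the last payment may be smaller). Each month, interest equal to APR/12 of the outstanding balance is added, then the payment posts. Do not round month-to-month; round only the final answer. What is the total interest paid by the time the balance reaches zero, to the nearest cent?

$205.27

Monthly rate r = 21%/12 = 1.75% = 0.0175.
Payoff takes n = ⌈−ln(1 − rB₀/P)/ln(1+r)⌉ = ⌈8.616⌉ = 9 payments; the last is $185.27.
Total paid = 8·$300.00 + $185.27 = $2,585.27.
Total interest = total paid − principal = $2,585.27 − $2,380.00 = $205.27.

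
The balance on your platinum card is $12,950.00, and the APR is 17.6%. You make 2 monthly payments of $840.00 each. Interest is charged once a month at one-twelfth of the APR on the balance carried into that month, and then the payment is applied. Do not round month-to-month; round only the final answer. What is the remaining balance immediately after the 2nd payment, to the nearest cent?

Monthly rate r = 17.6%/12 = 1.46667% = 0.0146667.
Each month: B ← B·(1+r) − $840.00.
Month 1: interest $189.93; balance after payment $12,299.93.
Month 2: interest $180.40; balance after payment $11,640.33.

$11,640.33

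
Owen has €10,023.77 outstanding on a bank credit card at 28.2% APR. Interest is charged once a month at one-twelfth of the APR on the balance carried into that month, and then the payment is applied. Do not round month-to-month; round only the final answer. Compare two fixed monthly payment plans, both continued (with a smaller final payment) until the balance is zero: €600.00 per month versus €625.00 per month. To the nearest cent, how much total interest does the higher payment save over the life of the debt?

€150.27

Monthly rate r = 28.2%/12 = 2.35% = 0.0235.
At €600.00/mo: n = ⌈−ln(1 − rB₀/P)/ln(1+r)⌉ = 22 payments (last €280.01); total interest = total paid − €10,023.77 = €2,856.24.
At €625.00/mo: 21 payments (last €229.74); total interest €2,705.97.
Interest saved = €2,856.24 − €2,705.97 = €150.27.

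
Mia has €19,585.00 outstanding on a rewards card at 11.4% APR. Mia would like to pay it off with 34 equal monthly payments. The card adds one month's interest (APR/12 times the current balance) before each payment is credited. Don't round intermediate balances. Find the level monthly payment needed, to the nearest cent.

Monthly rate r = 11.4%/12 = 0.95% = 0.0095.
Level-payment amortization: P = B₀·r / (1 − (1+r)^(−n)) = 19585.00·0.0095 / (1 − 1.0095^(−34)).
Denominator 1 − (1+r)^(−34) = 0.274921532.
P = 186.058 / 0.274921532 ≈ 676.77.

€676.77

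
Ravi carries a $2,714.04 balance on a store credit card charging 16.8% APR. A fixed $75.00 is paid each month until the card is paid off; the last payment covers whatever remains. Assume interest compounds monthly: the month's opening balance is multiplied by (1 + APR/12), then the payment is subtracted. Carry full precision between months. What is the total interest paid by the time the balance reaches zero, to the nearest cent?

$1,097.17

Monthly rate r = 16.8%/12 = 1.4% = 0.014.
Payoff takes n = ⌈−ln(1 − rB₀/P)/ln(1+r)⌉ = ⌈50.815⌉ = 51 payments; the last is $61.21.
Total paid = 50·$75.00 + $61.21 = $3,811.21.
Total interest = total paid − principal = $3,811.21 − $2,714.04 = $1,097.17.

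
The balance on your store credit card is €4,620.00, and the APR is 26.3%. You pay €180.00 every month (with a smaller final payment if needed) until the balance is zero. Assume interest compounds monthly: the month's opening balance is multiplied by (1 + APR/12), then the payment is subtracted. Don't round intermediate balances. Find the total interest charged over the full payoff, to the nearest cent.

Monthly rate r = 26.3%/12 = 2.19167% = 0.0219167.
Payoff takes n = ⌈−ln(1 − rB₀/P)/ln(1+r)⌉ = ⌈38.134⌉ = 39 payments; the last is €24.34.
Total paid = 38·€180.00 + €24.34 = €6,864.34.
Total interest = total paid − principal = €6,864.34 − €4,620.00 = €2,244.34.

€2,244.34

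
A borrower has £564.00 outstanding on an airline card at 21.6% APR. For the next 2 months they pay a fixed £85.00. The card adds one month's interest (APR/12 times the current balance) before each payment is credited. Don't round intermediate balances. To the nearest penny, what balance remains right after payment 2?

Monthly rate r = 21.6%/12 = 1.8% = 0.018.
Each month: B ← B·(1+r) − £85.00.
Month 1: interest £10.15; balance after payment £489.15.
Month 2: interest £8.80; balance after payment £412.96.

£412.96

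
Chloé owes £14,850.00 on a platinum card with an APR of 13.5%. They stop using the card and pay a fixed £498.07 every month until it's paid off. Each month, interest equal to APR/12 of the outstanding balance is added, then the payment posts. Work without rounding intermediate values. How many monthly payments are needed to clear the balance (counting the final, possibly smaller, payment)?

37 months

Monthly rate r = 13.5%/12 = 1.125% = 0.01125.
Recurrence: B ← B·(1+r) − £498.07.
Month 1: interest £167.06; balance after payment £14,518.99.
Month 2: interest £163.34; balance after payment £14,184.26.
Closed form: n = −ln(1 − rB₀/P)/ln(1+r) = −ln(0.66458)/ln(1.01125) ≈ 36.524, so the balance reaches zero during payment 37.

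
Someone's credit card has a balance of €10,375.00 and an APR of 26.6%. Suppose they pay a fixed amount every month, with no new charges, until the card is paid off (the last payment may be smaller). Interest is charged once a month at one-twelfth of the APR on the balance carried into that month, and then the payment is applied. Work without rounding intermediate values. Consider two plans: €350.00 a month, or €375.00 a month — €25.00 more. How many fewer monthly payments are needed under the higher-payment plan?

Monthly rate r = 26.6%/12 = 2.21667% = 0.0221667.
At €350.00/mo: n = ⌈−ln(1 − rB₀/P)/ln(1+r)⌉ = 49 payments (last €286.15); total interest = total paid − €10,375.00 = €6,711.15.
At €375.00/mo: 44 payments (last €125.65); total interest €5,875.65.
Payments saved = 49 − 44 = 5.

5 fewer payments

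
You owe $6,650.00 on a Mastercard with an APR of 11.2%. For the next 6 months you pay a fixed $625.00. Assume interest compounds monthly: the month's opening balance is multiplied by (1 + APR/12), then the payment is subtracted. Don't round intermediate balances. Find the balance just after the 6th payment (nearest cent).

Monthly rate r = 11.2%/12 = 0.933333% = 0.00933333.
Each month: B ← B·(1+r) − $625.00.
Month 1: interest $62.07; balance after payment $6,087.07.
Month 2: interest $56.81; balance after payment $5,518.88.
Month 3: interest $51.51; balance after payment $4,945.39.
Month 4: interest $46.16; balance after payment $4,366.55.
Month 5: interest $40.75; balance after payment $3,782.30.
Month 6: interest $35.30; balance after payment $3,192.60.

$3,192.60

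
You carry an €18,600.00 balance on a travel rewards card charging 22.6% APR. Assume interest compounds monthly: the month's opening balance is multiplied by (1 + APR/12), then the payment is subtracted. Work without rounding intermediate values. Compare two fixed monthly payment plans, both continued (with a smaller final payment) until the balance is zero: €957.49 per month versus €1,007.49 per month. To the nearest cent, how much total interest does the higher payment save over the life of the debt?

€305.04

Monthly rate r = 22.6%/12 = 1.88333% = 0.0188333.
At €957.49/mo: n = ⌈−ln(1 − rB₀/P)/ln(1+r)⌉ = 25 payments (last €396.14); total interest = total paid − €18,600.00 = €4,775.90.
At €1,007.49/mo: 23 payments (last €906.08); total interest €4,470.86.
Interest saved = €4,775.90 − €4,470.86 = €305.04.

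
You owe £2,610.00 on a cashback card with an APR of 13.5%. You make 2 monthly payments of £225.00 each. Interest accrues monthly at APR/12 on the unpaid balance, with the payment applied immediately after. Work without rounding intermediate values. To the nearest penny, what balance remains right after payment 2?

£2,216.52

Monthly rate r = 13.5%/12 = 1.125% = 0.01125.
Each month: B ← B·(1+r) − £225.00.
Month 1: interest £29.36; balance after payment £2,414.36.
Month 2: interest £27.16; balance after payment £2,216.52.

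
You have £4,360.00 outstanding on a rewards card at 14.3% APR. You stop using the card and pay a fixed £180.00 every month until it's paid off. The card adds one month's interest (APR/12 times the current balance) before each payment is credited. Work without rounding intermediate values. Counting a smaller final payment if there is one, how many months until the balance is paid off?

Monthly rate r = 14.3%/12 = 1.19167% = 0.0119167.
Recurrence: B ← B·(1+r) − £180.00.
Month 1: interest £51.96; balance after payment £4,231.96.
Month 2: interest £50.43; balance after payment £4,102.39.
Closed form: n = −ln(1 − rB₀/P)/ln(1+r) = −ln(0.71135)/ln(1.01192) ≈ 28.751, so the balance reaches zero during payment 29.

29 months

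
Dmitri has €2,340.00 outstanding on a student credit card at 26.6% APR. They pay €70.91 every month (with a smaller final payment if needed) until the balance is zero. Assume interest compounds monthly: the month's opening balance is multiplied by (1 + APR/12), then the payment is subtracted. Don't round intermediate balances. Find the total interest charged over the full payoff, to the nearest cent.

€1,912.67

Monthly rate r = 26.6%/12 = 2.21667% = 0.0221667.
Payoff takes n = ⌈−ln(1 − rB₀/P)/ln(1+r)⌉ = ⌈59.972⌉ = 60 payments; the last is €68.98.
Total paid = 59·€70.91 + €68.98 = €4,252.67.
Total interest = total paid − principal = €4,252.67 − €2,340.00 = €1,912.67.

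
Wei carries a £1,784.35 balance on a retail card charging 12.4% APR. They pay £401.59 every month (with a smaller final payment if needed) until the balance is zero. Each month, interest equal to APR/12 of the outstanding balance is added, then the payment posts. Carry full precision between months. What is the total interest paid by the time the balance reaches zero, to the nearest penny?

£52.19

Monthly rate r = 12.4%/12 = 1.03333% = 0.0103333.
Payoff takes n = ⌈−ln(1 − rB₀/P)/ln(1+r)⌉ = ⌈4.572⌉ = 5 payments; the last is £230.18.
Total paid = 4·£401.59 + £230.18 = £1,836.54.
Total interest = total paid − principal = £1,836.54 − £1,784.35 = £52.19.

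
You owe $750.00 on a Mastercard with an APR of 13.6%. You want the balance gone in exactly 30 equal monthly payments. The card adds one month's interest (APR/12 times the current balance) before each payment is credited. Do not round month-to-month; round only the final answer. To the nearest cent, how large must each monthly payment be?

Monthly rate r = 13.6%/12 = 1.13333% = 0.0113333.
Level-payment amortization: P = B₀·r / (1 − (1+r)^(−n)) = 750.00·0.0113333 / (1 − 1.01133^(−30)).
Denominator 1 − (1+r)^(−30) = 0.286867305.
P = 8.5 / 0.286867305 ≈ 29.63.

$29.63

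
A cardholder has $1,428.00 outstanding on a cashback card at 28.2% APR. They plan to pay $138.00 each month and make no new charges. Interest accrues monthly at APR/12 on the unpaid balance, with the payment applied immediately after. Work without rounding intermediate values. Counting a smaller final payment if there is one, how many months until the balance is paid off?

Monthly rate r = 28.2%/12 = 2.35% = 0.0235.
Recurrence: B ← B·(1+r) − $138.00.
Month 1: interest $33.56; balance after payment $1,323.56.
Month 2: interest $31.10; balance after payment $1,216.66.
Closed form: n = −ln(1 − rB₀/P)/ln(1+r) = −ln(0.75683)/ln(1.0235) ≈ 11.995, so the balance reaches zero during payment 12.

12 payments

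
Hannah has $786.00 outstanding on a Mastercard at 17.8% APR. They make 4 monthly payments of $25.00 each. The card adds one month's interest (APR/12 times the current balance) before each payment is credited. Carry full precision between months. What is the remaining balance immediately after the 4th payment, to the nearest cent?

Monthly rate r = 17.8%/12 = 1.48333% = 0.0148333.
Each month: B ← B·(1+r) − $25.00.
Month 1: interest $11.66; balance after payment $772.66.
Month 2: interest $11.46; balance after payment $759.12.
Month 3: interest $11.26; balance after payment $745.38.
Month 4: interest $11.06; balance after payment $731.44.

$731.44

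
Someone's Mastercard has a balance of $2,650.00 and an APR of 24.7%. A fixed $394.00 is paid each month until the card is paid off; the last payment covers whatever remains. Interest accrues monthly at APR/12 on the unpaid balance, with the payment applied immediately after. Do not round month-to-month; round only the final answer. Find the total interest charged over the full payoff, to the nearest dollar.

$232

Monthly rate r = 24.7%/12 = 2.05833% = 0.0205833.
Payoff takes n = ⌈−ln(1 − rB₀/P)/ln(1+r)⌉ = ⌈7.314⌉ = 8 payments; the last is $124.46.
Total paid = 7·$394.00 + $124.46 = $2,882.46.
Total interest = total paid − principal = $2,882.46 − $2,650.00 = $232.46.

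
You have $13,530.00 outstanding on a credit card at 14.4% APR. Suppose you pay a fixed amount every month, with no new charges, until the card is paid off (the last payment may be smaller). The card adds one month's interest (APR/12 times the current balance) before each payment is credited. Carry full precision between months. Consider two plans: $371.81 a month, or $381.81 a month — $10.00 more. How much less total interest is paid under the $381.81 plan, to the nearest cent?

$161.89

Monthly rate r = 14.4%/12 = 1.2% = 0.012.
At $371.81/mo: n = ⌈−ln(1 − rB₀/P)/ln(1+r)⌉ = 49 payments (last $41.57); total interest = total paid − $13,530.00 = $4,358.45.
At $381.81/mo: 47 payments (last $163.30); total interest $4,196.56.
Interest saved = $4,358.45 − $4,196.56 = $161.89.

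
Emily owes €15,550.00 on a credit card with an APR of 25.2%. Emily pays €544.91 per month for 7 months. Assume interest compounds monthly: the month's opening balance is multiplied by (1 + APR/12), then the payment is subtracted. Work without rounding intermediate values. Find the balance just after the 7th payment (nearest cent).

€13,921.74

Monthly rate r = 25.2%/12 = 2.1% = 0.021.
Each month: B ← B·(1+r) − €544.91.
Month 1: interest €326.55; balance after payment €15,331.64.
Month 2: interest €321.96; balance after payment €15,108.69.
Month 3: interest €317.28; balance after payment €14,881.07.
Month 4: interest €312.50; balance after payment €14,648.66.
Month 5: interest €307.62; balance after payment €14,411.37.
Month 6: interest €302.64; balance after payment €14,169.10.
Month 7: interest €297.55; balance after payment €13,921.74.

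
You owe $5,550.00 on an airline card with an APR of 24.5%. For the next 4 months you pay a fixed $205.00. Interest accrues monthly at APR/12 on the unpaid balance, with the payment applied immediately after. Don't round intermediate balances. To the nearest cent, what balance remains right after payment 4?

Monthly rate r = 24.5%/12 = 2.04167% = 0.0204167.
Each month: B ← B·(1+r) − $205.00.
Month 1: interest $113.31; balance after payment $5,458.31.
Month 2: interest $111.44; balance after payment $5,364.75.
Month 3: interest $109.53; balance after payment $5,269.28.
Month 4: interest $107.58; balance after payment $5,171.86.

$5,171.86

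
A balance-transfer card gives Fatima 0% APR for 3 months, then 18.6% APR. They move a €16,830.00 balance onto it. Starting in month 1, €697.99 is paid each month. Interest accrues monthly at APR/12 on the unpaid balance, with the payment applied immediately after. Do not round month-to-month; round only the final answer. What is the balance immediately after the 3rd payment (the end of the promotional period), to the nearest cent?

€14,736.03

Promo months 1–3 at r₀ = 0%/12 = 0; months 4+ at r₁ = 18.6%/12 = 0.0155.
After month 3 (no interest yet): B = €16,830.00 − 3·€697.99 = €14,736.03.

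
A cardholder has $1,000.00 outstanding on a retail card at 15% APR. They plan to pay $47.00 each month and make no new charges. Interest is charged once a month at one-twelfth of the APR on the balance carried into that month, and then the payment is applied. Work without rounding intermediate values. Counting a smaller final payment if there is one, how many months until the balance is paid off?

Monthly rate r = 15%/12 = 1.25% = 0.0125.
Recurrence: B ← B·(1+r) − $47.00.
Month 1: interest $12.50; balance after payment $965.50.
Month 2: interest $12.07; balance after payment $930.57.
Closed form: n = −ln(1 − rB₀/P)/ln(1+r) = −ln(0.73404)/ln(1.0125) ≈ 24.889, so the balance reaches zero during payment 25.

25 payments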